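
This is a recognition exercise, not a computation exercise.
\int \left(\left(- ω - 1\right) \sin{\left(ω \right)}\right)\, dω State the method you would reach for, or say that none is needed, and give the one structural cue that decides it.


Verdict: integration by parts — - ω - 1 dies after finitely many derivatives while \sin{\left(ω \right)} cycles under integration — the tabular/parts setup.


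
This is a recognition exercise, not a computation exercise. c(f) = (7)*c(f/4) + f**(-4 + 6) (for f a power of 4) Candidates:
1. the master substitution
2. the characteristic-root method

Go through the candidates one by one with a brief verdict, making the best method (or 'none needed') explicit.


Verdict: the master substitution — recursion at f/4 is multiplicative in the index; logarithmic reindexing via f = 4^m linearizes it.
- the master substitution: yes, a natural case for it.
- the characteristic-root method: the recursion divides its index rather than shifting it — outside the constant-shift family the root method covers.


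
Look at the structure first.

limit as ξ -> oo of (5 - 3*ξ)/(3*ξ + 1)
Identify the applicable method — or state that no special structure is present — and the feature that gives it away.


Method: dominant-term comparison — divide through by the highest power of ξ; every lower-order term dies and the dominant terms decide the limit. Differentiating the expression as a single quotient would eventually settle it as well; matching dominant growth settles it immediately.


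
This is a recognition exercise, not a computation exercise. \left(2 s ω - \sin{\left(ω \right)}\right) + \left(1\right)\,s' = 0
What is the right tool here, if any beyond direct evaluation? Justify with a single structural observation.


Diagnosis: a linear integrating factor — the unknown enters only to the first power against a nonzero forcing term — the integrating-factor template applies directly.


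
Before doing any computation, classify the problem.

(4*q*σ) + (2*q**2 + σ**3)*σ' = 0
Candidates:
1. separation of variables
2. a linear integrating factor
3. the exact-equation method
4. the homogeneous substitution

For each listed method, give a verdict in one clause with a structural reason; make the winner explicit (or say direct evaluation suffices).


Technique: the exact-equation method — d/dσ of 4*q*σ equals d/dq of 2*q**2 + σ**3: the form is a total differential of one potential — integrate it exactly.
- separation of variables — the two dependences do not factor apart.
- a linear integrating factor — the unknown enters nonlinearly (through a power, a denominator, or a transcendental function), which the linear integrating-factor recipe cannot absorb as-is — any repair would come from a preliminary substitution, not the factor.
- the exact-equation method — a fit — the right tool for this form.
- the homogeneous substitution — the ratio substitution does not collapse this equation.


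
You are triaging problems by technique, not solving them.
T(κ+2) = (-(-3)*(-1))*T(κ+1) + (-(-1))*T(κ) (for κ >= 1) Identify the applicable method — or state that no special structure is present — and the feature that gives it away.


Method: the characteristic-root method — shift-invariance with fixed coefficients calls for exponential trials; the characteristic polynomial finds every r^κ.


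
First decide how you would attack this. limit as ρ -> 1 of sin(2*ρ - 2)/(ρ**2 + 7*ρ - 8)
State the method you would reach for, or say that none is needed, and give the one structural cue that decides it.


Verdict: l'Hôpital's rule (0/0) — the 0/0 form at 1 is the signature situation for l'Hôpital's rule. The standard small-argument limits would also carry it; the rule is the systematic route.


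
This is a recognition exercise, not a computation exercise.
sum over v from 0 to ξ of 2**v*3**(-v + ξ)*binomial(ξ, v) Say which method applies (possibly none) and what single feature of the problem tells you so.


Method: the binomial theorem — the summand is term v of a binomial expansion in 2 and 3; the whole sum is a single power.


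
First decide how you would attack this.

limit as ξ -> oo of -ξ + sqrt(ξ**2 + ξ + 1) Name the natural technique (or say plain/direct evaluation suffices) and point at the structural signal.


Method: conjugate multiplication — sqrt(ξ**2 + ξ + 1) and ξ both blow up, but their difference is tame once the conjugate rationalizes it.


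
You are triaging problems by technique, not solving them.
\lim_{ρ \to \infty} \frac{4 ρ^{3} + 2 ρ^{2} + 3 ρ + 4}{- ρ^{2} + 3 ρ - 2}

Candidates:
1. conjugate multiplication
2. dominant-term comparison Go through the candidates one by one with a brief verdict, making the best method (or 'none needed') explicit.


Diagnosis: dominant-term comparison — divide by the highest power of ρ present: lower-order terms vanish and the dominant ratio remains.
- conjugate multiplication — the conjugate move applies to radical differences, which this is not.
- dominant-term comparison — a fit — the right tool for this form.


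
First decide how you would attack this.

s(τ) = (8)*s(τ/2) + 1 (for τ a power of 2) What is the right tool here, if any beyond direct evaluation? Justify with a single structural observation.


Verdict: the master substitution — divide-the-index recursion (τ/2 inside the call) straightens out once the index is rewritten as 2^m.


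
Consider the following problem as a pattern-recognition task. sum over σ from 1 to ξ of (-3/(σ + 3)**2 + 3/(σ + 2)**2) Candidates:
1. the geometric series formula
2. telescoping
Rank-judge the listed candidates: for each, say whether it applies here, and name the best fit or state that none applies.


Best approach: telescoping — consecutive terms evaluate one function at adjacent indices (3/(σ + 2)**2 is its current value): one term's tail is the next term's head, so the chain collapses.
- the geometric series formula: the ratio of consecutive terms depends on the index.
- telescoping: yes, a natural case for it.


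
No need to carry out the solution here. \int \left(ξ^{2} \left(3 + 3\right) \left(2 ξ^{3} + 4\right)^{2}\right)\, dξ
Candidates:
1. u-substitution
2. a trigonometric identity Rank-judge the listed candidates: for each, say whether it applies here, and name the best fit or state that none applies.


Best approach: u-substitution — collected, the integrand has one factor that is, up to a constant, the derivative of an inner expression the rest depends on — substitute for that inner expression. Expanding everything out would also get there; the substitution is the systematic route.
- u-substitution: applicable, and directly so.
- a trigonometric identity: with no trigonometric functions present, identity rewriting has no target.


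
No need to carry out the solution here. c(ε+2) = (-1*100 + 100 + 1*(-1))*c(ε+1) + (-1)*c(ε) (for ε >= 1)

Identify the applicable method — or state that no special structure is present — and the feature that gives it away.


Method: the characteristic-root method — this is the constant-coefficient homogeneous case — the whole solution in ε reduces to a polynomial's roots.


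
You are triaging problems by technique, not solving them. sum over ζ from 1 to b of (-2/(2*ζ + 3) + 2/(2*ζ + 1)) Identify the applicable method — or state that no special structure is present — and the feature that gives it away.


Best approach: telescoping — the summand is 2/(2*ζ + 1) minus the same expression shifted by one, so consecutive terms cancel in pairs.


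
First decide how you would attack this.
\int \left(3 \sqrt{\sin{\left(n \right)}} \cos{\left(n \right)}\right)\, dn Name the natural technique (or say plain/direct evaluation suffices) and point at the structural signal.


Technique: u-substitution — collected, the integrand has one factor that is, up to a constant, the derivative of an inner expression the rest depends on — substitute for that inner expression.


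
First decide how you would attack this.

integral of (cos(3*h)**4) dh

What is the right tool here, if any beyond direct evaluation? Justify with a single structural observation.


Diagnosis: a trigonometric identity — the even exponent on cos(3*h)**4 signals one move: rewrite via cos of the doubled angle.


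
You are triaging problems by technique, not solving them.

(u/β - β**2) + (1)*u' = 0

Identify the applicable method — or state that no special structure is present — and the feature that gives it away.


Method: a linear integrating factor — the unknown enters only to the first power against a nonzero forcing term — the integrating-factor template applies directly.


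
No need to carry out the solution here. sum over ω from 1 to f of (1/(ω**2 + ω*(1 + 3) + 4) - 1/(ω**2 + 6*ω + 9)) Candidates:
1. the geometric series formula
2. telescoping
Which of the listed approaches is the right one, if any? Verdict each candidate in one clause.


Method: telescoping — this sum is a zipper: each term contributes 1/(ω**2 + ω*(1 + 3) + 4) and removes the next index's value, which the following term puts back, closing term by term.
- the geometric series formula — there is no constant term-to-term ratio.
- telescoping — applies; the problem has the shape this method handles.


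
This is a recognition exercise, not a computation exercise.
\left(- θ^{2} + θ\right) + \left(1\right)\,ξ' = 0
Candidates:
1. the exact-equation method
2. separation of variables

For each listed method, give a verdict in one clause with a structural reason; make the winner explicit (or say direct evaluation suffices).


Best approach: no special technique — the slope is a pure function of θ; integrate both sides and be done.
- the exact-equation method — the unknown never enters the equation — exactness holds emptily, with nothing for the method to add.
- separation of variables — separation is only trivially available — with the unknown absent from the slope this is a direct integration, not a separation problem.


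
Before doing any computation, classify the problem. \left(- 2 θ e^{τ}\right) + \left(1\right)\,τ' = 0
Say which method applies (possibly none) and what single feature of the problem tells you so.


Verdict: separation of variables — one side of the product carries the independent variable, the other the unknown — the textbook separation shape.


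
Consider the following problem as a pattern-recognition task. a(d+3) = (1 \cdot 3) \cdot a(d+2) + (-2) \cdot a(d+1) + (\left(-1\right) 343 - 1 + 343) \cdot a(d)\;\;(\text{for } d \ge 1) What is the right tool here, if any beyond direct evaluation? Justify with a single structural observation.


Diagnosis: the characteristic-root method — because shifting d leaves the equation's coefficients unchanged, exponential trials reduce it to algebra.


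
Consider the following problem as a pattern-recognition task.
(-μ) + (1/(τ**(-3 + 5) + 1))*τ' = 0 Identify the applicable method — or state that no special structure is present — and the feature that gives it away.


Diagnosis: separation of variables — solved for the derivative, the right side factors as μ times (τ**(-3 + 5) + 1) — all μ-dependence separates from all τ-dependence. The cross-partial test also passes here (vacuously, each side single-variable); the potential-function route would work, separation is simply more immediate.


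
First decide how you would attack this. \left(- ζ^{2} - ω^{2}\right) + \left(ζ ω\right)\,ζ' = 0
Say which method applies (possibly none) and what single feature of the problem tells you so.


Method: the homogeneous substitution — scaling ω and ζ together leaves the slope fixed — it depends only on ζ/ω, so substitute the ratio. A Bernoulli substitution is a fair alternative on this equation directly; the homogeneous reading takes it as given.


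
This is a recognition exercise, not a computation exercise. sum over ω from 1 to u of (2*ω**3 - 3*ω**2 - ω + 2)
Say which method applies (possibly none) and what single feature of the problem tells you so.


Best approach: no special technique — every summand is a constant multiple of a power of ω — apply the standard power-sum identities one degree at a time.


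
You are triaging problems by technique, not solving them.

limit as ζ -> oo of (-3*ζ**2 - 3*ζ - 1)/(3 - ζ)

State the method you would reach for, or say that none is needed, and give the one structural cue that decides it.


Verdict: dominant-term comparison — at large ζ only the top-degree terms survive; compare the leading terms and the limit falls out. l'Hôpital's at-infinity variant applies to the expression viewed as a single quotient; the leading-term comparison is the direct route.


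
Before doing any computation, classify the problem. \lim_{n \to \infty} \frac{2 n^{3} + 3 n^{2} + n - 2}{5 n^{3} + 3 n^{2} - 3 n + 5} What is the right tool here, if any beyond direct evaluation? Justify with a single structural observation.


Diagnosis: dominant-term comparison — growth-rate triage: the leading powers of n decide the limit, everything else is noise. l'Hôpital's at-infinity variant applies to the expression viewed as a single quotient; the leading-term comparison is the direct route.


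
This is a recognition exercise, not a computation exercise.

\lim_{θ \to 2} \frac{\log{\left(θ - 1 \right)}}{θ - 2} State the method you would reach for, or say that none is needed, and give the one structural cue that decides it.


Best approach: l'Hôpital's rule (0/0) — numerator and denominator both vanish at 2 — a genuine 0/0 form, which is exactly when l'Hôpital applies. One could equally expand both pieces locally and compare leading terms; the rule does that in one stroke.


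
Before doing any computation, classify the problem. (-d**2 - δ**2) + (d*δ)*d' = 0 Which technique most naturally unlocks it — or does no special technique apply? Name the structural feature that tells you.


Technique: the homogeneous substitution — the slope's numerator and denominator have matching total degree, so it depends only on d/δ and the ratio substitution collapses it. Rearranged, this also fits the Bernoulli template directly; the homogeneous substitution reads the structure without the rearrangement.


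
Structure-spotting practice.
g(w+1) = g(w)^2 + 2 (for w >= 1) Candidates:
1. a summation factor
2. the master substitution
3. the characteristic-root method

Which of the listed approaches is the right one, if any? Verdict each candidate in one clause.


Diagnosis: no special technique — a nonlinear dependence on earlier terms breaks linearity, and with it every superposition-based closed form.
- a summation factor: the recursion is nonlinear — outside the first-order linear family a summation factor addresses.
- the master substitution — there is no divide-the-index recursive argument.
- the characteristic-root method — nonlinearity rules out exponential-mode superposition from the start.


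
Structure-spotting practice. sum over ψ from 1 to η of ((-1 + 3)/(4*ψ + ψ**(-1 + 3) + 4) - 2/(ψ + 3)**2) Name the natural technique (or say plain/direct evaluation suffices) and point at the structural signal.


Technique: telescoping — this sum is a zipper: each term contributes (-1 + 3)/(4*ψ + ψ**(-1 + 3) + 4) and removes the next index's value, which the following term puts back, closing term by term.


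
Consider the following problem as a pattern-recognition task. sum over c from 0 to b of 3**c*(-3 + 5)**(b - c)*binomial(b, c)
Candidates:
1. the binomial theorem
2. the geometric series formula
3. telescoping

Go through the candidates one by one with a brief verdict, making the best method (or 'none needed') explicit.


Verdict: the binomial theorem — the binomial coefficients weight matched powers of 3 and (-3 + 5), which is exactly the expansion of a binomial power.
- the binomial theorem: applies; the problem has the shape this method handles.
- the geometric series formula — the term-to-term ratio changes with the index, so the geometric formula cannot close it.
- telescoping — the terms as presented offer no neighboring cancellation — a telescoping rewrite may exist, but the displayed structure does not hand one over.


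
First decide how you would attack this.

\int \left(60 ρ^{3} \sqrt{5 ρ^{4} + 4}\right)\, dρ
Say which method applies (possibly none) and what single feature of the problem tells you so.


Best approach: u-substitution — viewed as a product, the integrand is a composition evaluated at 5 ρ^{4} + 4 times (a constant multiple of) that inner expression's derivative, so u = 5 ρ^{4} + 4 makes it elementary.


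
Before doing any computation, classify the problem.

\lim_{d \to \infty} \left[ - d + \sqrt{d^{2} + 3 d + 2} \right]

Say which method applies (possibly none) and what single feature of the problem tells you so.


Method: conjugate multiplication — an infinity-minus-infinity difference with a surviving radical — multiply by the conjugate to cancel the divergence.


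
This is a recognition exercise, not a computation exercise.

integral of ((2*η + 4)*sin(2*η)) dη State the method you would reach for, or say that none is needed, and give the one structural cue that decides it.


Technique: integration by parts — a polynomial factor 2*η + 4 multiplies sin(2*η); differentiating 2*η + 4 lowers its degree while sin(2*η) integrates cleanly, so parts wins.


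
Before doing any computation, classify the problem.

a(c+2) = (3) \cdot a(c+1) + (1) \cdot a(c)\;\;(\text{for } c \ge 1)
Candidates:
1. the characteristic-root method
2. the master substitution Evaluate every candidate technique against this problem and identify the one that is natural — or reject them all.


Diagnosis: the characteristic-root method — fixed numeric weights on consecutive terms and no forcing term added: the root method in its home territory.
- the characteristic-root method — yes, a natural case for it.
- the master substitution: the recursion steps by a constant offset, so exponential reindexing is pointless.


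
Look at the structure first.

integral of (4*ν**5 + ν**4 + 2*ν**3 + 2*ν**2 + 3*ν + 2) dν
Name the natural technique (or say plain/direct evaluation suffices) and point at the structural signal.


Method: no special technique — nothing composite, nothing rational, nothing trigonometric — each constant-multiple power of ν integrates by the power rule alone.


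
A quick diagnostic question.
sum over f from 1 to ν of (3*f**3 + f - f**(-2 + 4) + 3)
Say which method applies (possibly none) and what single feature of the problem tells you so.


Technique: no special technique — constant-multiple powers of f with no cancellation partners and no common ratio — use the standard power-sum formulas.


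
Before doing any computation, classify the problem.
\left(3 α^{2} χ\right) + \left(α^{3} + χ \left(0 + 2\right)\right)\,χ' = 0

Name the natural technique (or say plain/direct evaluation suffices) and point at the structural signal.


Verdict: the exact-equation method — because the two cross partials coincide, the form is conservative as written — recover its potential in (α, χ).


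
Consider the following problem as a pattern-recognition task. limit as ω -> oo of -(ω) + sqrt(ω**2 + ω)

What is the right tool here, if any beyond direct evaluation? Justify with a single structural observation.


Method: conjugate multiplication — turning the difference into a conjugate-rationalized ratio makes the limit readable.


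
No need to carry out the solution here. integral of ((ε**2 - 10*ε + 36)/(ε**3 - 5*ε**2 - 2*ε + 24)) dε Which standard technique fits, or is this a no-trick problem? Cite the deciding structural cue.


Technique: partial fractions — the bottom factors while the top stays lower-degree — split into simple fractions and integrate piece by piece.


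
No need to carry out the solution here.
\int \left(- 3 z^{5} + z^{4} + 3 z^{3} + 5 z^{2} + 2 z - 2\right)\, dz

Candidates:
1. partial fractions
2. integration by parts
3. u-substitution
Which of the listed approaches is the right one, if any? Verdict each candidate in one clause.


Technique: no special technique — nothing composite, nothing rational, nothing trigonometric — each constant-multiple power of z integrates by the power rule alone.
- partial fractions — there is no rational-function structure to decompose.
- integration by parts: splitting off a factor buys nothing — the integrand integrates directly without parts.
- u-substitution — any workable substitution here is cosmetic — the integrand is already in directly integrable form.


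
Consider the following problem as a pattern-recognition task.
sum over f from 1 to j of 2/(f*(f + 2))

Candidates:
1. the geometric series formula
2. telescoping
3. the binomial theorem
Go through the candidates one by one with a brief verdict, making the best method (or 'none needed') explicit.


Best approach: telescoping — split 2/(f*(f + 2)) by partial fractions and the pieces are one function at shifted arguments — interior terms cancel.
- the geometric series formula — no single multiplier carries one term to the next throughout the sum.
- telescoping: a fit — the right tool for this form.
- the binomial theorem — no binomial coefficients pair with matched powers.


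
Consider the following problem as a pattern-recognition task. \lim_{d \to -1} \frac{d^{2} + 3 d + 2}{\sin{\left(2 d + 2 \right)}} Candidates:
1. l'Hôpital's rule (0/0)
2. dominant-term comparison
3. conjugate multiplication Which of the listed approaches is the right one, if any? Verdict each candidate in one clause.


Technique: l'Hôpital's rule (0/0) — both numerator and denominator vanish at -1: the genuine 0/0 indeterminate that l'Hôpital exists for. The standard small-argument limits would also carry it; the rule is the systematic route.
- l'Hôpital's rule (0/0): applies; the problem has the shape this method handles.
- dominant-term comparison: no dominant power emerges to decide the limit by degree comparison.
- conjugate multiplication: no difference of divergent radicals appears, so rationalizing has nothing to cancel.


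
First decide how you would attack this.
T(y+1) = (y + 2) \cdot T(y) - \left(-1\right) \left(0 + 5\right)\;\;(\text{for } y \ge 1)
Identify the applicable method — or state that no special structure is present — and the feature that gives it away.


Diagnosis: a summation factor — the coefficient y + 2 drifts with the index, so no fixed root exists; normalizing by the cumulative product telescopes it.


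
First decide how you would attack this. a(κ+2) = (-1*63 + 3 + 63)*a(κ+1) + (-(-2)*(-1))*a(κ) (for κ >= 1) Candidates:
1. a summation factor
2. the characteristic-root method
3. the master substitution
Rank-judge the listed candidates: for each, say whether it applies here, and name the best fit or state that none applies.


Best approach: the characteristic-root method — because shifting κ leaves the equation's coefficients unchanged, exponential trials reduce it to algebra.
- a summation factor: the recurrence reaches back more than one step, outside the first-order family a summation factor normalizes.
- the characteristic-root method — yes — fits the structure here.
- the master substitution — the recursive argument is a shift of the index, not a fixed fraction of it.


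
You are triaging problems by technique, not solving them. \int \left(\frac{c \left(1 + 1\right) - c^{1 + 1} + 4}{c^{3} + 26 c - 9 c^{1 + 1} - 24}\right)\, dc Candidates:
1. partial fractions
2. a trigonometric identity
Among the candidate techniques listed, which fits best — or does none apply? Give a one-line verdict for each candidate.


Verdict: partial fractions — a proper rational integrand over the factorable (c^{3} + 26 c - 9 c^{1 + 1} - 24): partial fractions reduce it to elementary pieces.
- partial fractions: yes, a natural case for it.
- a trigonometric identity: with no trigonometric functions present, identity rewriting has no target.


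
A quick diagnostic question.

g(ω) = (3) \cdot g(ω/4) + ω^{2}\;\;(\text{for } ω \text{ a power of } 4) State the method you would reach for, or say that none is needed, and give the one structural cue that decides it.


Technique: the master substitution — the argument contracts 4-fold per step: reindex ω exponentially and solve the linear recurrence in the new index.


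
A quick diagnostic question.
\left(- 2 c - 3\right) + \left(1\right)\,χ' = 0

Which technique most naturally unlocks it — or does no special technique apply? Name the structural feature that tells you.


Diagnosis: no special technique — solved for the derivative, χ never appears on the right — this is a direct integration in c, not a differential-equations problem at heart.


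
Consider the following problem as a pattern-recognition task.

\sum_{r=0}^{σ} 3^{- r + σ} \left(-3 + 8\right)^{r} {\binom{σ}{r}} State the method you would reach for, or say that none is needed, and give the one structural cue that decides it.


Diagnosis: the binomial theorem — {\binom{σ}{r}} weighting matched powers of (-3 + 8) and 3 is the expanded form of ((-3 + 8) + 3)^σ — fold it back up.


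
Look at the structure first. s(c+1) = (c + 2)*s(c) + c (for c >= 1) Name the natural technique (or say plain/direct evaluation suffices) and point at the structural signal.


Best approach: a summation factor — one step of memory with a weight c + 2 that changes as the index grows — the summation-factor construction is built for this.


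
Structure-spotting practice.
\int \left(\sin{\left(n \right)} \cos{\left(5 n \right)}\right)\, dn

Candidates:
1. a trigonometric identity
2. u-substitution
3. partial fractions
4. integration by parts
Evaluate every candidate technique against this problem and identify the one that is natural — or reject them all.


Verdict: a trigonometric identity — apply product-to-sum to \sin{\left(n \right)} \cos{\left(5 n \right)}: two clean single-angle terms replace one awkward product.
- a trigonometric identity: yes — fits the structure here.
- u-substitution — no subexpression of the integrand serves as a whole-integral substitution inner — individual terms may offer their own, but none carries its derivative as a factor of the full integrand; a working change of variable would have to be constructed from outside the expression.
- partial fractions: there is no rational-function structure to decompose.
- integration by parts — not the fit here: there is no polynomial factor to ladder down — parts can still close the trigonometric product by recursion, though the identity rewrite is the direct route.


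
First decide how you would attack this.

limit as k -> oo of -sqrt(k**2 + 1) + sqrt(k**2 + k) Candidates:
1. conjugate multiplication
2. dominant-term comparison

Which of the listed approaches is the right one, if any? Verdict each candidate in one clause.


Verdict: conjugate multiplication — infinity minus infinity with a radical in play — multiply by the conjugate so the divergences of sqrt(k**2 + k) and sqrt(k**2 + 1) annihilate.
- conjugate multiplication — applicable, and directly so.
- dominant-term comparison — this limit is not decided by comparing leading-term growth at infinity.


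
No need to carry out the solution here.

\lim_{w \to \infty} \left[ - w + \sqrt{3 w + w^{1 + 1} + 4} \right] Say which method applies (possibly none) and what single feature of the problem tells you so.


Verdict: conjugate multiplication — infinity minus infinity with a radical in play — multiply by the conjugate so the divergences of \sqrt{3 w + w^{1 + 1} + 4} and w annihilate.


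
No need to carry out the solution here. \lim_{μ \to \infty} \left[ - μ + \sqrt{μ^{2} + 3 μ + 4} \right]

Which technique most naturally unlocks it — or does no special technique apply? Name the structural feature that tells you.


Best approach: conjugate multiplication — the ∞ − ∞ radical form is the exact trigger for the conjugate maneuver.


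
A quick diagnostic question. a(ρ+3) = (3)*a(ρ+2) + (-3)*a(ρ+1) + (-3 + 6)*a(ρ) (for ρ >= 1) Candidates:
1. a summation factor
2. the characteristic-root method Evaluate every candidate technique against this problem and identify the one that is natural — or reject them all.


Method: the characteristic-root method — every coefficient is a fixed number and the forcing is zero — substitute r^ρ and read off the root equation.
- a summation factor: the recurrence reaches back more than one step, outside the first-order family a summation factor normalizes.
- the characteristic-root method — applicable, and directly so.


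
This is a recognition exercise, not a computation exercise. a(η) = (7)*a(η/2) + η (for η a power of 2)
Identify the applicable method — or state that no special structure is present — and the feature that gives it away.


Method: the master substitution — a divide-and-conquer shape: argument η/2, so change variables with η = 2^m and solve the linear version.


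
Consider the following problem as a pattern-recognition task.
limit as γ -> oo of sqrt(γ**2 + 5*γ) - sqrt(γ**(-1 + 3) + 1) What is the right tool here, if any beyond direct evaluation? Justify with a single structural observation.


Method: conjugate multiplication — two divergent pieces with a minus sign between them and a radical in the mix: rationalize sqrt(γ**2 + 5*γ) - sqrt(γ**(-1 + 3) + 1) before any limit law applies.


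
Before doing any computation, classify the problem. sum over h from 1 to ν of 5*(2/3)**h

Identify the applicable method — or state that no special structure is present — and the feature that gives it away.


Verdict: the geometric series formula — term-over-term division gives 2/3 every time — index-free ratio, geometric sum formula applies.


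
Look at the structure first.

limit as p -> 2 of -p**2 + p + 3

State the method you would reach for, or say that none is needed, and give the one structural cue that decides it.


Diagnosis: no special technique — nothing blocks direct substitution at 2: plug in and finish.


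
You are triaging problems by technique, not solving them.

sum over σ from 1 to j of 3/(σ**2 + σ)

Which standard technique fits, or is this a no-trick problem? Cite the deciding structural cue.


Method: telescoping — rewrite 3/(σ**2 + σ) as simple fractions and successive terms eat each other — only the edges survive.


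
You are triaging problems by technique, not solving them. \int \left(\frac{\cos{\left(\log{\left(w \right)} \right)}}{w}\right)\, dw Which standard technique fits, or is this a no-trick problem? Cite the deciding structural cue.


Verdict: u-substitution — collected, the integrand has one factor that is, up to a constant, the derivative of an inner expression the rest depends on — substitute for that inner expression.


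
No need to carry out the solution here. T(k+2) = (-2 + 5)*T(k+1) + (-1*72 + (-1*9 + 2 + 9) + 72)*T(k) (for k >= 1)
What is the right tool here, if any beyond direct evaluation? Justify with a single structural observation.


Diagnosis: the characteristic-root method — the recurrence treats every index alike (constant coefficients, no forcing) — precisely the regime where r^k trials close it.


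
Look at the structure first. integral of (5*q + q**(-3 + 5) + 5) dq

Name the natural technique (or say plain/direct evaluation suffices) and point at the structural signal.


Diagnosis: no special technique — nothing composite, nothing rational, nothing trigonometric — each constant-multiple power of q integrates by the power rule alone.


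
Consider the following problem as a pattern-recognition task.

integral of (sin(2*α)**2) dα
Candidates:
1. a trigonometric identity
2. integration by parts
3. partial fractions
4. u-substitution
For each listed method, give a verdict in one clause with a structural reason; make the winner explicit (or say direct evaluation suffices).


Method: a trigonometric identity — an even power like sin(2*α)**2 flattens under the half-angle identity into first-degree cosines you can integrate directly.
- a trigonometric identity — a fit — the right tool for this form.
- integration by parts — not the natural route: no polynomial-kernel product appears — a recursive parts reduction of the trigonometric product exists, but the identity rewrite is direct.
- partial fractions — there is no rational-function structure to decompose.
- u-substitution: no subexpression of the integrand pairs with its own derivative as a factor — individual terms may offer their own substitutions, but any change of variable covering the whole integral would have to be constructed from outside the expression.


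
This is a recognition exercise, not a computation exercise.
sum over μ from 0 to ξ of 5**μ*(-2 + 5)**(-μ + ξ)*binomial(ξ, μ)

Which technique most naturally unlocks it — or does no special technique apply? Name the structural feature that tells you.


Verdict: the binomial theorem — binomial coefficients against complementary powers of 5 and (-2 + 5): recognize the binomial expansion and resum.


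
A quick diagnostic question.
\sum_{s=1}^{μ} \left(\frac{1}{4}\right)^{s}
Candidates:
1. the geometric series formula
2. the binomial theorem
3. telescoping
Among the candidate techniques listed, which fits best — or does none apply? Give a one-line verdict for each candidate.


Method: the geometric series formula — consecutive terms stand in a fixed index-free ratio — the geometric sum formula closes it.
- the geometric series formula — applicable, and directly so.
- the binomial theorem: no binomial coefficients pair with matched powers.
- telescoping: computed from the summand as displayed, the partial sums build up without the pairwise collapse telescoping exploits.


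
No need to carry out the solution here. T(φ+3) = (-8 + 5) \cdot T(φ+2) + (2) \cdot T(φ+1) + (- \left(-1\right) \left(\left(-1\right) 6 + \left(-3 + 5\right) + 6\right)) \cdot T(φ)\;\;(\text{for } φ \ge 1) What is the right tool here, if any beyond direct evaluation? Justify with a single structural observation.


Diagnosis: the characteristic-root method — every coefficient is a fixed number and the forcing is zero — substitute r^φ and read off the root equation.


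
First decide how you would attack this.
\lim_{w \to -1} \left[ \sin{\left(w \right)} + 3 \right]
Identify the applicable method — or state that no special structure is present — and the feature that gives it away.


Technique: no special technique — the function is continuous at -1; evaluation is itself the limit, no machinery required.


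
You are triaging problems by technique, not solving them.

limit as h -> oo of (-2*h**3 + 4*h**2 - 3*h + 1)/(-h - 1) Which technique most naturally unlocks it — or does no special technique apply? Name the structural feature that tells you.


Method: dominant-term comparison — divide by the highest power of h present: lower-order terms vanish and the dominant ratio remains. l'Hôpital's at-infinity variant applies to the expression viewed as a single quotient; the leading-term comparison is the direct route.


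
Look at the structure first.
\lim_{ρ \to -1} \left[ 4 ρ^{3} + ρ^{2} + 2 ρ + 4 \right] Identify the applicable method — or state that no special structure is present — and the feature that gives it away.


Technique: no special technique — the expression is continuous at -1 — substitute and evaluate; no indeterminate form appears.


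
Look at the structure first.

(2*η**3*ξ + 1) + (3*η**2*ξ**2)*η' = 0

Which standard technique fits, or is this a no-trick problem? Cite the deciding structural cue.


Verdict: the exact-equation method — the cross partial derivatives of 2*η**3*ξ + 1 and 3*η**2*ξ**2 agree, so the left side is the total differential of one potential in ξ and η.


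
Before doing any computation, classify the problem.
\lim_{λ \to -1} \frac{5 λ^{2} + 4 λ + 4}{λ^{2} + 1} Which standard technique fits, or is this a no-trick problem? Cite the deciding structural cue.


Best approach: no special technique — no vanishing denominator and no indeterminate clash at the point — evaluation is immediate.


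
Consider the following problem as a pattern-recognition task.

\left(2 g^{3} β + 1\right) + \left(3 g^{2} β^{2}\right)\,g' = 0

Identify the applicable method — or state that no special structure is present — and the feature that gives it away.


Best approach: the exact-equation method — because the two cross partials coincide, the form is conservative as written — recover its potential in (β, g).


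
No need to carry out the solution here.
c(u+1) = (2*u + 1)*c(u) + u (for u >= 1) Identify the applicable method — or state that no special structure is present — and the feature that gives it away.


Method: a summation factor — first-order, linear, moving coefficient 2*u + 1: the discrete analogue of an integrating factor handles it.


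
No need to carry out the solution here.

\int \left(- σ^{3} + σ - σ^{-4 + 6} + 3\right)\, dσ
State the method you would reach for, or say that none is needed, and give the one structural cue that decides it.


Best approach: no special technique — a term-by-term power-rule job in σ; no substitution or rearrangement earns its keep here.


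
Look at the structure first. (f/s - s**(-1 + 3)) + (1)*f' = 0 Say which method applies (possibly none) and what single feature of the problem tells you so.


Technique: a linear integrating factor — the unknown enters only to the first power against a nonzero forcing term — the integrating-factor template applies directly.


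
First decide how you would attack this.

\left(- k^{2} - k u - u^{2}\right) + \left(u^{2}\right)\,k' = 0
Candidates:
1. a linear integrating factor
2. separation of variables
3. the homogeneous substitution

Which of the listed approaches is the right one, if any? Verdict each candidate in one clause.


Best approach: the homogeneous substitution — the slope's numerator and denominator have matching total degree, so it depends only on k/u and the ratio substitution collapses it.
- a linear integrating factor: the unknown enters nonlinearly (through a power, a denominator, or a transcendental function), which the linear integrating-factor recipe cannot absorb as-is — any repair would come from a preliminary substitution, not the factor.
- separation of variables — no algebra isolates the independent variable on one side and the unknown on the other.
- the homogeneous substitution — applicable, and directly so.


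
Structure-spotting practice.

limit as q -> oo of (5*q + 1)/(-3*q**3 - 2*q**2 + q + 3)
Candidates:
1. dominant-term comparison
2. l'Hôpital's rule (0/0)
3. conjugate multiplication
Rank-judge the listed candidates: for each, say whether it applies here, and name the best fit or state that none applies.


Technique: dominant-term comparison — divide by the highest power of q present: lower-order terms vanish and the dominant ratio remains.
- dominant-term comparison — a fit — the right tool for this form.
- l'Hôpital's rule (0/0) — no 0/0 form appears: written as one quotient, top and bottom both grow without bound, and the ratio is decided by their leading terms.
- conjugate multiplication — no difference of divergent radicals appears, so rationalizing has nothing to cancel.


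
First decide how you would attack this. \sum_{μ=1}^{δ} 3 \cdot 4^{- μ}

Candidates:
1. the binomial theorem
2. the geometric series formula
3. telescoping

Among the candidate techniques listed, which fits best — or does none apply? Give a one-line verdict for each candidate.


Best approach: the geometric series formula — consecutive terms stand in a fixed index-free ratio — the geometric sum formula closes it.
- the binomial theorem — no binomial coefficients pair up with complementary powers here.
- the geometric series formula — yes — fits the structure here.
- telescoping — the summand is not presented as a shifted difference — a telescoping rewrite may exist, but the displayed structure does not offer one.
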